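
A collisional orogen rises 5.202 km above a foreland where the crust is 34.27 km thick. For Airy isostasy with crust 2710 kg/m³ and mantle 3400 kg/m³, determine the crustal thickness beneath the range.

Root depth r = h ρ_c / (ρ_m − ρ_c) = 5.202 km × 2710 / 690 = 20.43 km.
Total thickness = T + h + r = 34.27 km + 5.202 km + 20.43 km = 59.9 km.

59.9 km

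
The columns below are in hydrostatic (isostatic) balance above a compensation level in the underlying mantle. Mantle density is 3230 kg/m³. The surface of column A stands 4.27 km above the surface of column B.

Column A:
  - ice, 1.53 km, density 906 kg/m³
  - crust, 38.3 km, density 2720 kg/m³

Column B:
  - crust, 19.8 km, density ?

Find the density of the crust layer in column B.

2760 kg/m³

Take the compensation level at the base of the deeper column (depth z_c below the surface of column A) and equate Σ ρ_i t_i down to z_c; mantle fills any gap and the z_c terms cancel.
Column A: 1.53×906 + 38.3×2720 + (z_c − 39.83)×3230
Column B: 4.27×0 + 19.8×ρ + (z_c − 4.27 − 19.8)×3230
The z_c×3230 term appears on both sides and cancels. Collect the known terms of each column as K = Σ(ρt)_known − 3230 × (depth of known layers): K_A = 105562.18 − 3230×39.83 = −23088.72; K_B = 0 − 3230×(4.27 + 19.8) = −77746.1.
Balance: K_A = K_B + 19.8×ρ, so ρ = (K_A − K_B)/19.8 = 54657.4/19.8 = 2760 kg/m³.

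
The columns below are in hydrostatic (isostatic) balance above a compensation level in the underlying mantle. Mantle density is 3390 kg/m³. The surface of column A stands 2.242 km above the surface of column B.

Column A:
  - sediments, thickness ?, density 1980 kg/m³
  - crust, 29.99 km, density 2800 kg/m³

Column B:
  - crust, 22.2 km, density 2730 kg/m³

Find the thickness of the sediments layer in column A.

Take the compensation level at the base of the deeper column (depth z_c below the surface of column A) and equate Σ ρ_i t_i down to z_c; mantle fills any gap and the z_c terms cancel.
Column A: x×1980 + 29.99×2800 + (z_c − 29.99 − x)×3390
Column B: 2.242×0 + 22.2×2730 + (z_c − 2.242 − 22.2)×3390
The z_c×3390 term appears on both sides and cancels. Collect the known terms of each column as K = Σ(ρt)_known − 3390 × (depth of known layers): K_A = 83972 − 3390×29.99 = −17694.1; K_B = 60606 − 3390×(2.242 + 22.2) = −22252.38.
Balance: K_A − x×(3390 − 1980) = K_B, so x = (K_A − K_B)/(3390 − 1980) = 4558.28/1410 = 3.23 km.

3.23 km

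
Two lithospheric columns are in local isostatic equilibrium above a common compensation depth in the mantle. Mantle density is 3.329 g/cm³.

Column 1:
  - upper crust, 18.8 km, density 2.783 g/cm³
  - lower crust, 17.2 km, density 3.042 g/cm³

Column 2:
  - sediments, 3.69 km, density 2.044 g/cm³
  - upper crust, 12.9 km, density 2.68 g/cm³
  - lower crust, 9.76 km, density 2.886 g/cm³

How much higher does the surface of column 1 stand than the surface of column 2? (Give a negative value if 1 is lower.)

For any compensation level in the mantle, the mantle terms cancel and isostasy reduces to e = (Σt_1 − Σt_2) − (Σ(ρt)_1 − Σ(ρt)_2) / ρ_m.
Σt_1 = 36 km; Σt_2 = 26.35 km; Σ(ρt)_1 = 104.6428; Σ(ρt)_2 = 70.28172 (in km·g/cm³).
e = (36 − 26.35) − (104.6428 − 70.28172) / 3.329 = −0.672 km.

−0.672 km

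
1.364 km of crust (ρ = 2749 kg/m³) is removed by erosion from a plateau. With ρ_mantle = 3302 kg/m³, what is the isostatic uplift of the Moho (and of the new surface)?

1.14 km

Unloading: uplift u = e ρ_c/ρ_m = 1.364 km × 2749/3302 = 1.14 km.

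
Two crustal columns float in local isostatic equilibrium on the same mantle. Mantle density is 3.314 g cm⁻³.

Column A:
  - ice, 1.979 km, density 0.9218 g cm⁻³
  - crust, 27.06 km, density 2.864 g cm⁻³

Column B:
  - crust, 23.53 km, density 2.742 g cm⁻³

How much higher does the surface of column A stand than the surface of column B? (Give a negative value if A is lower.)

1.04 km

For any compensation level in the mantle, the mantle terms cancel and isostasy reduces to e = (Σt_A − Σt_B) − (Σ(ρt)_A − Σ(ρt)_B) / ρ_m.
Σt_A = 29.039 km; Σt_B = 23.53 km; Σ(ρt)_A = 79.3240822; Σ(ρt)_B = 64.51926 (in km·g cm⁻³).
e = (29.039 − 23.53) − (79.3240822 − 64.51926) / 3.314 = 1.04 km.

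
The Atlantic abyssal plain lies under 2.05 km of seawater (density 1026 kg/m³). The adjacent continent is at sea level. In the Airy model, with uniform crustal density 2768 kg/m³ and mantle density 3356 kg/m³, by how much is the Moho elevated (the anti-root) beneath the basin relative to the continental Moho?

Equating mass per unit area of the two columns: replacing crust with seawater at the top is compensated by replacing crust with mantle at the base: d (ρ_c − ρ_w) = a (ρ_m − ρ_c).
a = d (ρ_c − ρ_w)/(ρ_m − ρ_c) = 2.05 km × 1742/588 = 6.07 km.

6.07 km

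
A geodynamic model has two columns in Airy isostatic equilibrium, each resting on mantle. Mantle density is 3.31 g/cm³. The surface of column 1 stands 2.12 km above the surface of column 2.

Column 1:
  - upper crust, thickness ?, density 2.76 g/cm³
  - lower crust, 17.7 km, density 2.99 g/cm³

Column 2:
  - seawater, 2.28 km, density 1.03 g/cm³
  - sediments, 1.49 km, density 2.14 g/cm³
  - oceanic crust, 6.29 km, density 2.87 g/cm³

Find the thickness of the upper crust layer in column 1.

20.1 km

Take the compensation level at the base of the deeper column (depth z_c below the surface of column 1) and equate Σ ρ_i t_i down to z_c; mantle fills any gap and the z_c terms cancel.
Column 1: x×2.76 + 17.7×2.99 + (z_c − 17.7 − x)×3.31
Column 2: 2.12×0 + 2.28×1.03 + 1.49×2.14 + 6.29×2.87 + (z_c − 2.12 − 10.06)×3.31
The z_c×3.31 term appears on both sides and cancels. Collect the known terms of each column as K = Σ(ρt)_known − 3.31 × (depth of known layers): K_1 = 52.923 − 3.31×17.7 = −5.664; K_2 = 23.5893 − 3.31×(2.12 + 10.06) = −16.7265.
Balance: K_1 − x×(3.31 − 2.76) = K_2, so x = (K_1 − K_2)/(3.31 − 2.76) = 11.0625/0.55 = 20.1 km.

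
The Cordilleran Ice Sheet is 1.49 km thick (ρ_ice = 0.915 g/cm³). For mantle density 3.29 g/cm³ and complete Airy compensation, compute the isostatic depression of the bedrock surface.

Isostatic balance requires: the ice load ρ_ice t is balanced by mantle displaced below, ρ_m s.
s = t ρ_ice / ρ_m = 1.49 km × 0.915/3.29 = 0.414 km.

0.414 km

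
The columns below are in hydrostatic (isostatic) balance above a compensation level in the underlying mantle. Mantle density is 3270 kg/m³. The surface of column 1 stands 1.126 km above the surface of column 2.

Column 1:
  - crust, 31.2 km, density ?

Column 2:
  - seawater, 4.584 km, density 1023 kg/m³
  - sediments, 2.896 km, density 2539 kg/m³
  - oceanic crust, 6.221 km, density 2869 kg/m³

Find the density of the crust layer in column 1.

Take the compensation level at the base of the deeper column (depth z_c below the surface of column 1) and equate Σ ρ_i t_i down to z_c; mantle fills any gap and the z_c terms cancel.
Column 1: 31.2×ρ + (z_c − 31.2)×3270
Column 2: 1.126×0 + 4.584×1023 + 2.896×2539 + 6.221×2869 + (z_c − 1.126 − 13.701)×3270
The z_c×3270 term appears on both sides and cancels. Collect the known terms of each column as K = Σ(ρt)_known − 3270 × (depth of known layers): K_1 = 0 − 3270×31.2 = −102024; K_2 = 29890.425 − 3270×(1.126 + 13.701) = −18593.865.
Balance: K_1 + 31.2×ρ = K_2, so ρ = (K_2 − K_1)/31.2 = 83430.1/31.2 = 2670 kg/m³.

2670 kg/m³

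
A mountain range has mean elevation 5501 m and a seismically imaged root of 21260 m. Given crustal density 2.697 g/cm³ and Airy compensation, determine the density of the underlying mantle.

3.39 g/cm³

Airy balance: ρ_c h = (ρ_m − ρ_c) r → ρ_m = ρ_c (1 + h/r).
ρ_m = 2.697 × (1 + 5501 m/21260 m) = 3.39 g/cm³.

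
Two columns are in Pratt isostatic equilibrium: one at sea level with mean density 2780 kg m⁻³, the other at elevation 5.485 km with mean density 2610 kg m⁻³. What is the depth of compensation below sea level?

84.2 km

ρ_ref D = ρ (D + h) → D (ρ_ref − ρ) = ρ h.
D = ρ h/(ρ_ref − ρ) = 2610 × 5.485 km/(2780 − 2610) = 84.2 km.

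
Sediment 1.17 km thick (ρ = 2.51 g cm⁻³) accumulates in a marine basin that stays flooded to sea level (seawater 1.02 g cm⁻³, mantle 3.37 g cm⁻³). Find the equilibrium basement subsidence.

Submarine loading: the sediment displaces seawater, and the subsidence is in turn flooded, so s (ρ_m − ρ_w) = t (ρ_sed − ρ_w).
s = 1.17 km × (2.51 − 1.02) / (3.37 − 1.02) = 0.742 km.

0.742 km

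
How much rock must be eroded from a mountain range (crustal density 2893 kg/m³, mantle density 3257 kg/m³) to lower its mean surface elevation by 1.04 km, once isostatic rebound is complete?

9.31 km

Net drop Δ = e − u = e − e ρ_c/ρ_m = e (ρ_m − ρ_c)/ρ_m.
e = Δ ρ_m/(ρ_m − ρ_c) = 1.04 km × 3257/364 = 9.31 km.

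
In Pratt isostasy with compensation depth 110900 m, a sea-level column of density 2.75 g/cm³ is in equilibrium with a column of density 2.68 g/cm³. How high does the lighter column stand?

2900 m

ρ_ref D = ρ (D + h) → h = D (ρ_ref − ρ)/ρ.
h = 110900 m × (2.75 − 2.68)/2.68 = 2900 m.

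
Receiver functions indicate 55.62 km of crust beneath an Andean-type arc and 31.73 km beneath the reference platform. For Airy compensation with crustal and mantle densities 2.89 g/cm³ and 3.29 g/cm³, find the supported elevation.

Excess crust Δ = 55.62 km − 31.73 km = 23.89 km, split between elevation h and root r with h + r = Δ.
Airy balance ρ_c h = (ρ_m − ρ_c) r gives r = h ρ_c/(ρ_m − ρ_c), so h (1 + ρ_c/(ρ_m − ρ_c)) = Δ, i.e. h = Δ (ρ_m − ρ_c)/ρ_m.
h = 23.89 km × 0.4/3.29 = 2.9 km.

2.9 km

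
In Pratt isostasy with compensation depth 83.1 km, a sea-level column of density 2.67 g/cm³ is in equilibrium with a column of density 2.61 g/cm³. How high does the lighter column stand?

ρ_ref D = ρ (D + h) → h = D (ρ_ref − ρ)/ρ.
h = 83.1 km × (2.67 − 2.61)/2.61 = 1.91 km.

1.91 km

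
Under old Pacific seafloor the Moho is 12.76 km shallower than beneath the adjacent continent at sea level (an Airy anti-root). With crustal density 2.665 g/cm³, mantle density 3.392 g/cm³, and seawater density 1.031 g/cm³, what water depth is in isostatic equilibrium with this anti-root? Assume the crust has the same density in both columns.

5.68 km

Replacing a thickness d of crust by seawater at the top must be balanced by replacing crust with mantle at the base: d (ρ_c − ρ_w) = a (ρ_m − ρ_c).
d = a (ρ_m − ρ_c)/(ρ_c − ρ_w) = 12.76 km × 0.727/1.634 = 5.68 km.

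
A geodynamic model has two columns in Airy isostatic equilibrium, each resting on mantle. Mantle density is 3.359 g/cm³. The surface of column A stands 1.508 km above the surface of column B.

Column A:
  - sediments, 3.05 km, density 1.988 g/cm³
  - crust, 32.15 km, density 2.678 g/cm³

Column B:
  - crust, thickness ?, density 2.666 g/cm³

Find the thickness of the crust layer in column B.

30.3 km

Take the compensation level at the base of the deeper column (depth z_c below the surface of column A) and equate Σ ρ_i t_i down to z_c; mantle fills any gap and the z_c terms cancel.
Column A: 3.05×1.988 + 32.15×2.678 + (z_c − 35.2)×3.359
Column B: 1.508×0 + x×2.666 + (z_c − 1.508 − 0 − x)×3.359
The z_c×3.359 term appears on both sides and cancels. Collect the known terms of each column as K = Σ(ρt)_known − 3.359 × (depth of known layers): K_A = 92.1611 − 3.359×35.2 = −26.0757; K_B = 0 − 3.359×(1.508 + 0) = −5.065372.
Balance: K_A = K_B − x×(3.359 − 2.666), so x = (K_B − K_A)/(3.359 − 2.666) = 21.0103/0.693 = 30.3 km.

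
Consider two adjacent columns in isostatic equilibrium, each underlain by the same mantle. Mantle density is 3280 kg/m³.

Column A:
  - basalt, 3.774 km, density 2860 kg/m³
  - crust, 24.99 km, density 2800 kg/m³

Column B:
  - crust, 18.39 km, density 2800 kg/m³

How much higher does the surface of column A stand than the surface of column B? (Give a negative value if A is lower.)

For any compensation level in the mantle, the mantle terms cancel and isostasy reduces to e = (Σt_A − Σt_B) − (Σ(ρt)_A − Σ(ρt)_B) / ρ_m.
Σt_A = 28.764 km; Σt_B = 18.39 km; Σ(ρt)_A = 80765.64; Σ(ρt)_B = 51492 (in km·kg/m³).
e = (28.764 − 18.39) − (80765.64 − 51492) / 3280 = 1.45 km.

1.45 km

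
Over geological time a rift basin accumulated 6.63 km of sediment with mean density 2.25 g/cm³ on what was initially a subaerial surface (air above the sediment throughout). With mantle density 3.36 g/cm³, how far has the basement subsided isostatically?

4.44 km

Subaerial load: s = t ρ_sed / ρ_m = 6.63 km × 2.25/3.36 = 4.44 km.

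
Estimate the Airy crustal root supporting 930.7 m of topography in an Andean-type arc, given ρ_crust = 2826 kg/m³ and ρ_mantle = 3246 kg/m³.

By Archimedes' principle applied to the lithosphere: the weight of the topography is balanced by the buoyancy of the root, ρ_c h = (ρ_m − ρ_c) r.
r = h · ρ_c / (ρ_m − ρ_c) = 930.7 m × 2826 / (3246 − 2826) = 6260 m.

6260 m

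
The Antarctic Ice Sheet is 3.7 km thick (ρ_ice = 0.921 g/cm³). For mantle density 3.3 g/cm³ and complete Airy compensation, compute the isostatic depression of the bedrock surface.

1.03 km

By Archimedes' principle applied to the lithosphere: the ice load ρ_ice t is balanced by mantle displaced below, ρ_m s.
s = t ρ_ice / ρ_m = 3.7 km × 0.921/3.3 = 1.03 km.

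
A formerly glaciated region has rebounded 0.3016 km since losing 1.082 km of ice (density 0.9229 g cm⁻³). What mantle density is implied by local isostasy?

ρ_m = ρ_ice t / u = 0.9229 × 1.082 km/0.3016 km = 3.31 g cm⁻³.

3.31 g cm⁻³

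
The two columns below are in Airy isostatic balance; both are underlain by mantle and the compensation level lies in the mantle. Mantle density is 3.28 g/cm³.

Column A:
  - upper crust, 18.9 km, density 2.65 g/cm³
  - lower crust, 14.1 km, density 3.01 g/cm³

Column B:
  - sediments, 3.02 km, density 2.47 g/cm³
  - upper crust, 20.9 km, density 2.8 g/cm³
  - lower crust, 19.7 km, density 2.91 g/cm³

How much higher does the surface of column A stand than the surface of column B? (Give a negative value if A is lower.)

−1.24 km

For any compensation level in the mantle, the mantle terms cancel and isostasy reduces to e = (Σt_A − Σt_B) − (Σ(ρt)_A − Σ(ρt)_B) / ρ_m.
Σt_A = 33 km; Σt_B = 43.62 km; Σ(ρt)_A = 92.526; Σ(ρt)_B = 123.3064 (in km·g/cm³).
e = (33 − 43.62) − (92.526 − 123.3064) / 3.28 = −1.24 km.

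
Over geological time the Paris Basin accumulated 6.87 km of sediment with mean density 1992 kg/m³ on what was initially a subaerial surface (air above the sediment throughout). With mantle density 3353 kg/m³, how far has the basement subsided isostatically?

Subaerial load: s = t ρ_sed / ρ_m = 6.87 km × 1992/3353 = 4.08 km.

4.08 km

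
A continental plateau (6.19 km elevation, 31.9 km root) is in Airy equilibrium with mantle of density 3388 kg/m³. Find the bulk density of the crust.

ρ_c h = (ρ_m − ρ_c) r → ρ_c (h + r) = ρ_m r → ρ_c = ρ_m r / (h + r).
ρ_c = 3388 × 31.9 km / (6.19 km + 31.9 km) = 2840 kg/m³.

2840 kg/m³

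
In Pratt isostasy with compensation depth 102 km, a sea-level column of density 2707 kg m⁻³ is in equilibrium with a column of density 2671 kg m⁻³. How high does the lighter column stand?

1.37 km

ρ_ref D = ρ (D + h) → h = D (ρ_ref − ρ)/ρ.
h = 102 km × (2707 − 2671)/2671 = 1.37 km.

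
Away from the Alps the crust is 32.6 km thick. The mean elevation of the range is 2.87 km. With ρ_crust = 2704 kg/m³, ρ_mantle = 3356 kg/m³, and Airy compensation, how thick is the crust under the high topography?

Root depth r = h ρ_c / (ρ_m − ρ_c) = 2.87 km × 2704 / 652 = 11.9 km.
Total thickness = T + h + r = 32.6 km + 2.87 km + 11.9 km = 47.4 km.

47.4 km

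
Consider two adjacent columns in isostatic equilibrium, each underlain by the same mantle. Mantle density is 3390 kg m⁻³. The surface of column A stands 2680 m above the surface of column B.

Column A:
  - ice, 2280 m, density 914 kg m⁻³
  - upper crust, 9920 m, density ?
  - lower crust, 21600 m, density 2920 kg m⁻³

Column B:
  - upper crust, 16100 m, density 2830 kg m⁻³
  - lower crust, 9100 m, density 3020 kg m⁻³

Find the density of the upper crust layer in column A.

Take the compensation level at the base of the deeper column (depth z_c below the surface of column A) and equate Σ ρ_i t_i down to z_c; mantle fills any gap and the z_c terms cancel.
Column A: 2280×914 + 9920×ρ + 21600×2920 + (z_c − 33800)×3390
Column B: 2680×0 + 16100×2830 + 9100×3020 + (z_c − 2680 − 25200)×3390
The z_c×3390 term appears on both sides and cancels. Collect the known terms of each column as K = Σ(ρt)_known − 3390 × (depth of known layers): K_A = 65155920 − 3390×33800 = −49426080; K_B = 73045000 − 3390×(2680 + 25200) = −21468200.
Balance: K_A + 9920×ρ = K_B, so ρ = (K_B − K_A)/9920 = 27957900/9920 = 2820 kg m⁻³.

2820 kg m⁻³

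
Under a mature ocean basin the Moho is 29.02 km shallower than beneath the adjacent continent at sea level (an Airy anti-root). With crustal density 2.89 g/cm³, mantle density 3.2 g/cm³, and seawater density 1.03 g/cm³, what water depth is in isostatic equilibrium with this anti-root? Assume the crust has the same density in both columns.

Replacing a thickness d of crust by seawater at the top must be balanced by replacing crust with mantle at the base: d (ρ_c − ρ_w) = a (ρ_m − ρ_c).
d = a (ρ_m − ρ_c)/(ρ_c − ρ_w) = 29.02 km × 0.31/1.86 = 4.84 km.

4.84 km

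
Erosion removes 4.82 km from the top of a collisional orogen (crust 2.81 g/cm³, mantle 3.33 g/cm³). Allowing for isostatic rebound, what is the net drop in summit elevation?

0.753 km

Rebound u = e ρ_c/ρ_m = 4.82 km × 2.81/3.33 = 4.067 km.
Net surface drop = e − u = 4.82 km − 4.067 km = e (ρ_m − ρ_c)/ρ_m = 0.753 km.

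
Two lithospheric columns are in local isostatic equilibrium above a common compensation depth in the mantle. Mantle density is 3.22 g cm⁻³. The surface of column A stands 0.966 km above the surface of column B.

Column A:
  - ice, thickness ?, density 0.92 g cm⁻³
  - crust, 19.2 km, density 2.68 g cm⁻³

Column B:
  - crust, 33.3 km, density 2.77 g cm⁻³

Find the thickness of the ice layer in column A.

Take the compensation level at the base of the deeper column (depth z_c below the surface of column A) and equate Σ ρ_i t_i down to z_c; mantle fills any gap and the z_c terms cancel.
Column A: x×0.92 + 19.2×2.68 + (z_c − 19.2 − x)×3.22
Column B: 0.966×0 + 33.3×2.77 + (z_c − 0.966 − 33.3)×3.22
The z_c×3.22 term appears on both sides and cancels. Collect the known terms of each column as K = Σ(ρt)_known − 3.22 × (depth of known layers): K_A = 51.456 − 3.22×19.2 = −10.368; K_B = 92.241 − 3.22×(0.966 + 33.3) = −18.09552.
Balance: K_A − x×(3.22 − 0.92) = K_B, so x = (K_A − K_B)/(3.22 − 0.92) = 7.72752/2.3 = 3.36 km.

3.36 km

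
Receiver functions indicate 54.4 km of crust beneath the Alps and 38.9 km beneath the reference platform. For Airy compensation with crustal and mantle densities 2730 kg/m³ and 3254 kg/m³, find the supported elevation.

2.5 km

Excess crust Δ = 54.4 km − 38.9 km = 15.5 km, split between elevation h and root r with h + r = Δ.
Airy balance ρ_c h = (ρ_m − ρ_c) r gives r = h ρ_c/(ρ_m − ρ_c), so h (1 + ρ_c/(ρ_m − ρ_c)) = Δ, i.e. h = Δ (ρ_m − ρ_c)/ρ_m.
h = 15.5 km × 524/3254 = 2.5 km.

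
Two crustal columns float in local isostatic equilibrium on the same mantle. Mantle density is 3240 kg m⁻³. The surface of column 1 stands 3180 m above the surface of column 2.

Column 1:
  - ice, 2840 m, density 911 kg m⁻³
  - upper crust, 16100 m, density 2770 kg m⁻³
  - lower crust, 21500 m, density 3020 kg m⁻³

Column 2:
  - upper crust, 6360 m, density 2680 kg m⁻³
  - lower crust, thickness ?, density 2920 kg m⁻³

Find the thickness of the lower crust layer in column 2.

Take the compensation level at the base of the deeper column (depth z_c below the surface of column 1) and equate Σ ρ_i t_i down to z_c; mantle fills any gap and the z_c terms cancel.
Column 1: 2840×911 + 16100×2770 + 21500×3020 + (z_c − 40440)×3240
Column 2: 3180×0 + 6360×2680 + x×2920 + (z_c − 3180 − 6360 − x)×3240
The z_c×3240 term appears on both sides and cancels. Collect the known terms of each column as K = Σ(ρt)_known − 3240 × (depth of known layers): K_1 = 112114240 − 3240×40440 = −18911360; K_2 = 17044800 − 3240×(3180 + 6360) = −13864800.
Balance: K_1 = K_2 − x×(3240 − 2920), so x = (K_2 − K_1)/(3240 − 2920) = 5046560/320 = 15800 m.

15800 m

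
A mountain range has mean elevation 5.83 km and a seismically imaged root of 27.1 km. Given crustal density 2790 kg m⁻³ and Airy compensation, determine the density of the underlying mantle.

3390 kg m⁻³

Airy balance: ρ_c h = (ρ_m − ρ_c) r → ρ_m = ρ_c (1 + h/r).
ρ_m = 2790 × (1 + 5.83 km/27.1 km) = 3390 kg m⁻³.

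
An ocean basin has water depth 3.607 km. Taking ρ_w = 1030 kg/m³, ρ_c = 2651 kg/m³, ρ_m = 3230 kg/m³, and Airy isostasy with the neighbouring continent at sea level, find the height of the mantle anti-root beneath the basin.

10.1 km

By Archimedes' principle applied to the lithosphere: replacing crust with seawater at the top is compensated by replacing crust with mantle at the base: d (ρ_c − ρ_w) = a (ρ_m − ρ_c).
a = d (ρ_c − ρ_w)/(ρ_m − ρ_c) = 3.607 km × 1621/579 = 10.1 km.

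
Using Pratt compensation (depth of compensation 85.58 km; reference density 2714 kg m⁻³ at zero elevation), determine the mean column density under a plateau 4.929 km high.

2570 kg m⁻³

Pratt balance: ρ_ref D = ρ (D + h).
ρ = ρ_ref D/(D + h) = 2714 × 85.58 km/(85.58 km + 4.929 km) = 2570 kg m⁻³.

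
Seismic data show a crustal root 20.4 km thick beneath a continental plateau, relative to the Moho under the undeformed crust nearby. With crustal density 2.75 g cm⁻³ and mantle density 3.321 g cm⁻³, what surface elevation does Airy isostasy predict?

In Airy isostatic equilibrium: ρ_c h = (ρ_m − ρ_c) r.
h = r (ρ_m − ρ_c) / ρ_c = 20.4 km × (3.321 − 2.75) / 2.75 = 4.24 km.

4.24 km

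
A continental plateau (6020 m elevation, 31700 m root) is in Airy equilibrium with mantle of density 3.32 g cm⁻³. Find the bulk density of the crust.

ρ_c h = (ρ_m − ρ_c) r → ρ_c (h + r) = ρ_m r → ρ_c = ρ_m r / (h + r).
ρ_c = 3.32 × 31700 m / (6020 m + 31700 m) = 2.79 g cm⁻³.

2.79 g cm⁻³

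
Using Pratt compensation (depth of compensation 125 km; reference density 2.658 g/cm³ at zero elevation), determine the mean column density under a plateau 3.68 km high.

Pratt balance: ρ_ref D = ρ (D + h).
ρ = ρ_ref D/(D + h) = 2.658 × 125 km/(125 km + 3.68 km) = 2.58 g/cm³.

2.58 g/cm³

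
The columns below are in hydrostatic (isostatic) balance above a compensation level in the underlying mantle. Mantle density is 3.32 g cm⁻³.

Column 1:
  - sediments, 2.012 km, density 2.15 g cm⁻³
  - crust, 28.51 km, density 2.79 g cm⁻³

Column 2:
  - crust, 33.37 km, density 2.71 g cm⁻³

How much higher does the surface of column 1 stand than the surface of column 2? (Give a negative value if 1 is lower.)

−0.871 km

For any compensation level in the mantle, the mantle terms cancel and isostasy reduces to e = (Σt_1 − Σt_2) − (Σ(ρt)_1 − Σ(ρt)_2) / ρ_m.
Σt_1 = 30.522 km; Σt_2 = 33.37 km; Σ(ρt)_1 = 83.8687; Σ(ρt)_2 = 90.4327 (in km·g cm⁻³).
e = (30.522 − 33.37) − (83.8687 − 90.4327) / 3.32 = −0.871 km.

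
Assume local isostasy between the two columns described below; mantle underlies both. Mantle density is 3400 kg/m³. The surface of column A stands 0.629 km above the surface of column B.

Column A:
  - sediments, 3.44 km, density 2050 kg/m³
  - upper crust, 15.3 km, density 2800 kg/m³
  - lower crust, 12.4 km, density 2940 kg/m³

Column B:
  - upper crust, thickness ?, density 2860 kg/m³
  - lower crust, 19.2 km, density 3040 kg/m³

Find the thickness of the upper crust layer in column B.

19.4 km

Take the compensation level at the base of the deeper column (depth z_c below the surface of column A) and equate Σ ρ_i t_i down to z_c; mantle fills any gap and the z_c terms cancel.
Column A: 3.44×2050 + 15.3×2800 + 12.4×2940 + (z_c − 31.14)×3400
Column B: 0.629×0 + x×2860 + 19.2×3040 + (z_c − 0.629 − 19.2 − x)×3400
The z_c×3400 term appears on both sides and cancels. Collect the known terms of each column as K = Σ(ρt)_known − 3400 × (depth of known layers): K_A = 86348 − 3400×31.14 = −19528; K_B = 58368 − 3400×(0.629 + 19.2) = −9050.6.
Balance: K_A = K_B − x×(3400 − 2860), so x = (K_B − K_A)/(3400 − 2860) = 10477.4/540 = 19.4 km.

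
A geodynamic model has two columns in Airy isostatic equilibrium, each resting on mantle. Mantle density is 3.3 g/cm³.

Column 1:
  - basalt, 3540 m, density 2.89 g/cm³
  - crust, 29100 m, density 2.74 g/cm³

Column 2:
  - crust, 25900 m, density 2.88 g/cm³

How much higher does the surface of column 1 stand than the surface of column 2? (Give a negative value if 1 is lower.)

For any compensation level in the mantle, the mantle terms cancel and isostasy reduces to e = (Σt_1 − Σt_2) − (Σ(ρt)_1 − Σ(ρt)_2) / ρ_m.
Σt_1 = 32640 m; Σt_2 = 25900 m; Σ(ρt)_1 = 89964.6; Σ(ρt)_2 = 74592 (in m·g/cm³).
e = (32640 − 25900) − (89964.6 − 74592) / 3.3 = 2080 m.

2080 m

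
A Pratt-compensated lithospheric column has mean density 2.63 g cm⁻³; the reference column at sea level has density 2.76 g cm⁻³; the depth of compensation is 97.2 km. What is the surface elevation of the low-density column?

ρ_ref D = ρ (D + h) → h = D (ρ_ref − ρ)/ρ.
h = 97.2 km × (2.76 − 2.63)/2.63 = 4.8 km.

4.8 km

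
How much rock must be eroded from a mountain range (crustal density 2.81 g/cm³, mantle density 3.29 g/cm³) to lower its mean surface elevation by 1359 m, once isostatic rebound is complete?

Net drop Δ = e − u = e − e ρ_c/ρ_m = e (ρ_m − ρ_c)/ρ_m.
e = Δ ρ_m/(ρ_m − ρ_c) = 1359 m × 3.29/0.48 = 9310 m.

9310 m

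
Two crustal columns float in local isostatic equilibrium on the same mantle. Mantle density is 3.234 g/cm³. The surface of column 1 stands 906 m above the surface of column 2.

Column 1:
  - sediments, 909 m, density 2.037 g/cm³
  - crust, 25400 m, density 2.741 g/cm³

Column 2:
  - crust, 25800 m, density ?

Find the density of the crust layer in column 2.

Take the compensation level at the base of the deeper column (depth z_c below the surface of column 1) and equate Σ ρ_i t_i down to z_c; mantle fills any gap and the z_c terms cancel.
Column 1: 909×2.037 + 25400×2.741 + (z_c − 26309)×3.234
Column 2: 906×0 + 25800×ρ + (z_c − 906 − 25800)×3.234
The z_c×3.234 term appears on both sides and cancels. Collect the known terms of each column as K = Σ(ρt)_known − 3.234 × (depth of known layers): K_1 = 71473.033 − 3.234×26309 = −13610.273; K_2 = 0 − 3.234×(906 + 25800) = −86367.204.
Balance: K_1 = K_2 + 25800×ρ, so ρ = (K_1 − K_2)/25800 = 72756.9/25800 = 2.82 g/cm³.

2.82 g/cm³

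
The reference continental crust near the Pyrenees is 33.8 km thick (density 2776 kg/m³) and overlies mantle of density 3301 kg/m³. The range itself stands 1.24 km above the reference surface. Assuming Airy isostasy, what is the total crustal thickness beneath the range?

Root depth r = h ρ_c / (ρ_m − ρ_c) = 1.24 km × 2776 / 525 = 6.557 km.
Total thickness = T + h + r = 33.8 km + 1.24 km + 6.557 km = 41.6 km.

41.6 km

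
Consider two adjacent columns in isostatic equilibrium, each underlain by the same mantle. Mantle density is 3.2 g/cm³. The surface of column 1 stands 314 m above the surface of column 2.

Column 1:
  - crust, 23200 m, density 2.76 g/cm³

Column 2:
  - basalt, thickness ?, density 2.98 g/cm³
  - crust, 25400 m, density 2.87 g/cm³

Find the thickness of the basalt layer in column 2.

Take the compensation level at the base of the deeper column (depth z_c below the surface of column 1) and equate Σ ρ_i t_i down to z_c; mantle fills any gap and the z_c terms cancel.
Column 1: 23200×2.76 + (z_c − 23200)×3.2
Column 2: 314×0 + x×2.98 + 25400×2.87 + (z_c − 314 − 25400 − x)×3.2
The z_c×3.2 term appears on both sides and cancels. Collect the known terms of each column as K = Σ(ρt)_known − 3.2 × (depth of known layers): K_1 = 64032 − 3.2×23200 = −10208; K_2 = 72898 − 3.2×(314 + 25400) = −9386.8.
Balance: K_1 = K_2 − x×(3.2 − 2.98), so x = (K_2 − K_1)/(3.2 − 2.98) = 821.2/0.22 = 3730 m.

3730 m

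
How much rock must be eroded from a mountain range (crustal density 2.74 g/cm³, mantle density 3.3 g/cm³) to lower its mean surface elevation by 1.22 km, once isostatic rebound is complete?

Net drop Δ = e − u = e − e ρ_c/ρ_m = e (ρ_m − ρ_c)/ρ_m.
e = Δ ρ_m/(ρ_m − ρ_c) = 1.22 km × 3.3/0.56 = 7.19 km.

7.19 km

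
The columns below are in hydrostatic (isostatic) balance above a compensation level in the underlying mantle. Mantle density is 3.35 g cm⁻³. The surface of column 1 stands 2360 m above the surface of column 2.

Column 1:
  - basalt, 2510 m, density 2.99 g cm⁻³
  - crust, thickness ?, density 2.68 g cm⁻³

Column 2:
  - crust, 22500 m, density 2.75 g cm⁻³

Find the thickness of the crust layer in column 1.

30600 m

Take the compensation level at the base of the deeper column (depth z_c below the surface of column 1) and equate Σ ρ_i t_i down to z_c; mantle fills any gap and the z_c terms cancel.
Column 1: 2510×2.99 + x×2.68 + (z_c − 2510 − x)×3.35
Column 2: 2360×0 + 22500×2.75 + (z_c − 2360 − 22500)×3.35
The z_c×3.35 term appears on both sides and cancels. Collect the known terms of each column as K = Σ(ρt)_known − 3.35 × (depth of known layers): K_1 = 7504.9 − 3.35×2510 = −903.6; K_2 = 61875 − 3.35×(2360 + 22500) = −21406.
Balance: K_1 − x×(3.35 − 2.68) = K_2, so x = (K_1 − K_2)/(3.35 − 2.68) = 20502.4/0.67 = 30600 m.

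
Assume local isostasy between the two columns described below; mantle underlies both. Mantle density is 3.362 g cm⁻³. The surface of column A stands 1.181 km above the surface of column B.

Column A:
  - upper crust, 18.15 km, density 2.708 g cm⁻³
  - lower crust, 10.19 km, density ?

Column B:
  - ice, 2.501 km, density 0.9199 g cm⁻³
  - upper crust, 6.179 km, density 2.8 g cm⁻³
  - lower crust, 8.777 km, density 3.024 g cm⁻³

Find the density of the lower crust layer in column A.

2.91 g cm⁻³

Take the compensation level at the base of the deeper column (depth z_c below the surface of column A) and equate Σ ρ_i t_i down to z_c; mantle fills any gap and the z_c terms cancel.
Column A: 18.15×2.708 + 10.19×ρ + (z_c − 28.34)×3.362
Column B: 1.181×0 + 2.501×0.9199 + 6.179×2.8 + 8.777×3.024 + (z_c − 1.181 − 17.457)×3.362
The z_c×3.362 term appears on both sides and cancels. Collect the known terms of each column as K = Σ(ρt)_known − 3.362 × (depth of known layers): K_A = 49.1502 − 3.362×28.34 = −46.12888; K_B = 46.1435179 − 3.362×(1.181 + 17.457) = −16.5174381.
Balance: K_A + 10.19×ρ = K_B, so ρ = (K_B − K_A)/10.19 = 29.6114/10.19 = 2.91 g cm⁻³.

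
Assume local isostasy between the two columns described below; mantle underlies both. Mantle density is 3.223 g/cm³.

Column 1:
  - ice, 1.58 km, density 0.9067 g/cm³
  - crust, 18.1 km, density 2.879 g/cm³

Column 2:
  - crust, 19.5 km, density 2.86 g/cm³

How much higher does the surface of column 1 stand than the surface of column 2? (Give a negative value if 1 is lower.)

For any compensation level in the mantle, the mantle terms cancel and isostasy reduces to e = (Σt_1 − Σt_2) − (Σ(ρt)_1 − Σ(ρt)_2) / ρ_m.
Σt_1 = 19.68 km; Σt_2 = 19.5 km; Σ(ρt)_1 = 53.542486; Σ(ρt)_2 = 55.77 (in km·g/cm³).
e = (19.68 − 19.5) − (53.542486 − 55.77) / 3.223 = 0.871 km.

0.871 km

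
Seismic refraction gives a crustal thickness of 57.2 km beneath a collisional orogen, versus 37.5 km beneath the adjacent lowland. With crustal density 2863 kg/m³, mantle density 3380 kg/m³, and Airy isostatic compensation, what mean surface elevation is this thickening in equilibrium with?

3.01 km

Excess crust Δ = 57.2 km − 37.5 km = 19.7 km, split between elevation h and root r with h + r = Δ.
Airy balance ρ_c h = (ρ_m − ρ_c) r gives r = h ρ_c/(ρ_m − ρ_c), so h (1 + ρ_c/(ρ_m − ρ_c)) = Δ, i.e. h = Δ (ρ_m − ρ_c)/ρ_m.
h = 19.7 km × 517/3380 = 3.01 km.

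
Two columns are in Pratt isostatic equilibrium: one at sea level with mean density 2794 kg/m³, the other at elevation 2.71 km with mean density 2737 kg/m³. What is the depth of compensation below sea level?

ρ_ref D = ρ (D + h) → D (ρ_ref − ρ) = ρ h.
D = ρ h/(ρ_ref − ρ) = 2737 × 2.71 km/(2794 − 2737) = 130 km.

130 km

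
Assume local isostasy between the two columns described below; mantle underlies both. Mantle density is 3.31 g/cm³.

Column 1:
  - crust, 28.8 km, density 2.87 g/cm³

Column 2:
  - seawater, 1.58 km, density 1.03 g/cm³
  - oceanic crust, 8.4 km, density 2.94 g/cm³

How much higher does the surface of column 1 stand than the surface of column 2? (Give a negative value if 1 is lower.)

For any compensation level in the mantle, the mantle terms cancel and isostasy reduces to e = (Σt_1 − Σt_2) − (Σ(ρt)_1 − Σ(ρt)_2) / ρ_m.
Σt_1 = 28.8 km; Σt_2 = 9.98 km; Σ(ρt)_1 = 82.656; Σ(ρt)_2 = 26.3234 (in km·g/cm³).
e = (28.8 − 9.98) − (82.656 − 26.3234) / 3.31 = 1.8 km.

1.8 km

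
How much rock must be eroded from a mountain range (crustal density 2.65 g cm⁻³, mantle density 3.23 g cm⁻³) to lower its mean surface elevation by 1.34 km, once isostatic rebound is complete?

7.46 km

Net drop Δ = e − u = e − e ρ_c/ρ_m = e (ρ_m − ρ_c)/ρ_m.
e = Δ ρ_m/(ρ_m − ρ_c) = 1.34 km × 3.23/0.58 = 7.46 km.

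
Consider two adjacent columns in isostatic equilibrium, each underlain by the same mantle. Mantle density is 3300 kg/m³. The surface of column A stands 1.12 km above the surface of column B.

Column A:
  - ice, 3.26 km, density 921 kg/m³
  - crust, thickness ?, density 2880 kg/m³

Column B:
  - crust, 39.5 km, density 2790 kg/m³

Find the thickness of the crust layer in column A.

38.3 km

Take the compensation level at the base of the deeper column (depth z_c below the surface of column A) and equate Σ ρ_i t_i down to z_c; mantle fills any gap and the z_c terms cancel.
Column A: 3.26×921 + x×2880 + (z_c − 3.26 − x)×3300
Column B: 1.12×0 + 39.5×2790 + (z_c − 1.12 − 39.5)×3300
The z_c×3300 term appears on both sides and cancels. Collect the known terms of each column as K = Σ(ρt)_known − 3300 × (depth of known layers): K_A = 3002.46 − 3300×3.26 = −7755.54; K_B = 110205 − 3300×(1.12 + 39.5) = −23841.
Balance: K_A − x×(3300 − 2880) = K_B, so x = (K_A − K_B)/(3300 − 2880) = 16085.5/420 = 38.3 km.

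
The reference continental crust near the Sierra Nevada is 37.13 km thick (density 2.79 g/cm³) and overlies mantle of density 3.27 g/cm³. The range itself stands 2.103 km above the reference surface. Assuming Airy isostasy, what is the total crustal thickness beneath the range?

Root depth r = h ρ_c / (ρ_m − ρ_c) = 2.103 km × 2.79 / 0.48 = 12.22 km.
Total thickness = T + h + r = 37.13 km + 2.103 km + 12.22 km = 51.5 km.

51.5 km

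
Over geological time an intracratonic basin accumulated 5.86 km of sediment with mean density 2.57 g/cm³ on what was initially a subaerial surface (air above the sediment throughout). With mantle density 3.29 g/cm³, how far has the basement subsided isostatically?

4.58 km

Subaerial load: s = t ρ_sed / ρ_m = 5.86 km × 2.57/3.29 = 4.58 km.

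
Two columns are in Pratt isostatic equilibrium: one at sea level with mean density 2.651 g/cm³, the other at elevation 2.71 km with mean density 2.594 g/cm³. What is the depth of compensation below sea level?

ρ_ref D = ρ (D + h) → D (ρ_ref − ρ) = ρ h.
D = ρ h/(ρ_ref − ρ) = 2.594 × 2.71 km/(2.651 − 2.594) = 123 km.

123 km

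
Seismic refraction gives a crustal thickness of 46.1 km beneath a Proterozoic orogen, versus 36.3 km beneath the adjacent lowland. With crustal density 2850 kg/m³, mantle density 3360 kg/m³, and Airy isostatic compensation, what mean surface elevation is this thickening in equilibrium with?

Excess crust Δ = 46.1 km − 36.3 km = 9.8 km, split between elevation h and root r with h + r = Δ.
Airy balance ρ_c h = (ρ_m − ρ_c) r gives r = h ρ_c/(ρ_m − ρ_c), so h (1 + ρ_c/(ρ_m − ρ_c)) = Δ, i.e. h = Δ (ρ_m − ρ_c)/ρ_m.
h = 9.8 km × 510/3360 = 1.49 km.

1.49 km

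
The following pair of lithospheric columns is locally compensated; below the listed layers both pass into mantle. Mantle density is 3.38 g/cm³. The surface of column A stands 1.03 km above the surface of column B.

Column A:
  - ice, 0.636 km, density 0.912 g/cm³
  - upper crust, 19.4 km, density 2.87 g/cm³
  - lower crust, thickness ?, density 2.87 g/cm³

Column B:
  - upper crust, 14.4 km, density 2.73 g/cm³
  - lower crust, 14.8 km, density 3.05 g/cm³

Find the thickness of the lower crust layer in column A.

12.3 km

Take the compensation level at the base of the deeper column (depth z_c below the surface of column A) and equate Σ ρ_i t_i down to z_c; mantle fills any gap and the z_c terms cancel.
Column A: 0.636×0.912 + 19.4×2.87 + x×2.87 + (z_c − 20.036 − x)×3.38
Column B: 1.03×0 + 14.4×2.73 + 14.8×3.05 + (z_c − 1.03 − 29.2)×3.38
The z_c×3.38 term appears on both sides and cancels. Collect the known terms of each column as K = Σ(ρt)_known − 3.38 × (depth of known layers): K_A = 56.258032 − 3.38×20.036 = −11.463648; K_B = 84.452 − 3.38×(1.03 + 29.2) = −17.7254.
Balance: K_A − x×(3.38 − 2.87) = K_B, so x = (K_A − K_B)/(3.38 − 2.87) = 6.26175/0.51 = 12.3 km.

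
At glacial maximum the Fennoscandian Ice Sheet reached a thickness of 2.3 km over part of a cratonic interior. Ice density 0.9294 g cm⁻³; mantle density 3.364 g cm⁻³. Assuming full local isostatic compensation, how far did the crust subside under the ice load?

0.635 km

For local isostatic compensation: the ice load ρ_ice t is balanced by mantle displaced below, ρ_m s.
s = t ρ_ice / ρ_m = 2.3 km × 0.9294/3.364 = 0.635 km.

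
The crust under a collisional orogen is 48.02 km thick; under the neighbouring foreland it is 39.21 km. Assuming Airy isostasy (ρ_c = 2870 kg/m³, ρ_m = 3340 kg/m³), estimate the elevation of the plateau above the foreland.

Excess crust Δ = 48.02 km − 39.21 km = 8.81 km, split between elevation h and root r with h + r = Δ.
Airy balance ρ_c h = (ρ_m − ρ_c) r gives r = h ρ_c/(ρ_m − ρ_c), so h (1 + ρ_c/(ρ_m − ρ_c)) = Δ, i.e. h = Δ (ρ_m − ρ_c)/ρ_m.
h = 8.81 km × 470/3340 = 1.24 km.

1.24 km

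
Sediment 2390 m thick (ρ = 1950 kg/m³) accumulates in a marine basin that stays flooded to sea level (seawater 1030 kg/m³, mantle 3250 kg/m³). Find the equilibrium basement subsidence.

990 m

Submarine loading: the sediment displaces seawater, and the subsidence is in turn flooded, so s (ρ_m − ρ_w) = t (ρ_sed − ρ_w).
s = 2390 m × (1950 − 1030) / (3250 − 1030) = 990 m.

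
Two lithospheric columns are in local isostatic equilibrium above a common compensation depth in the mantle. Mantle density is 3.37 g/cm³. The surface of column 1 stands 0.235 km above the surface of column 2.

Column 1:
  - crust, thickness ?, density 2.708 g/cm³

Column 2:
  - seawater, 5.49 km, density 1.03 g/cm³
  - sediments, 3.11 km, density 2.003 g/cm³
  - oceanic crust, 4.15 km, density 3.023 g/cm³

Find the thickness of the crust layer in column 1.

Take the compensation level at the base of the deeper column (depth z_c below the surface of column 1) and equate Σ ρ_i t_i down to z_c; mantle fills any gap and the z_c terms cancel.
Column 1: x×2.708 + (z_c − 0 − x)×3.37
Column 2: 0.235×0 + 5.49×1.03 + 3.11×2.003 + 4.15×3.023 + (z_c − 0.235 − 12.75)×3.37
The z_c×3.37 term appears on both sides and cancels. Collect the known terms of each column as K = Σ(ρt)_known − 3.37 × (depth of known layers): K_1 = 0 − 3.37×0 = 0; K_2 = 24.42948 − 3.37×(0.235 + 12.75) = −19.32997.
Balance: K_1 − x×(3.37 − 2.708) = K_2, so x = (K_1 − K_2)/(3.37 − 2.708) = 19.33/0.662 = 29.2 km.

29.2 km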